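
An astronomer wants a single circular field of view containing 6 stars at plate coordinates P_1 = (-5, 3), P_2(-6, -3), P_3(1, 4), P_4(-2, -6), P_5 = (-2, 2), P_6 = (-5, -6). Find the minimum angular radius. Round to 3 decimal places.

A smallest enclosing disk is always determined by at most three of the input points on its boundary.
The farthest pair is P_3–P_6 with squared distance 136. The circle on this segment as diameter has centre (-2, -1) and r² = 136/4 = 34.
Check P_1: distance² to centre = 25 ≤ 34, so it lies inside.
All remaining points lie in this disk, and no smaller disk contains both endpoints, so this is the minimum enclosing circle.
r = √34 ≈ 5.831.

5.831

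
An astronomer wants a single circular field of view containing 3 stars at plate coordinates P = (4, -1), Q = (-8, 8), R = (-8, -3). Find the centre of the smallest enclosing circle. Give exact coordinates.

Side lengths²: PQ² = 225, PR² = 148, QR² = 121.
Since PQ² = 225 < 148 + 121 = 269, the triangle is acute, so the smallest enclosing circle is the circumcircle.
Circumcentre = (-2.75, 2.5), r² = 57.8125.
Centre = (-2.75, 2.5).

(-2.75, 2.5)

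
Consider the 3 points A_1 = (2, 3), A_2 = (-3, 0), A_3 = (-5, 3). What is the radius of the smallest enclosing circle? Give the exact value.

Side lengths²: A_1A_2² = 34, A_1A_3² = 49, A_2A_3² = 13.
Since A_1A_3² = 49 ≥ 34 + 13 = 47, the angle opposite A_1A_3 is not acute, so the smallest enclosing circle has A_1A_3 as diameter.
Centre = midpoint of A_1A_3 = (-1.5, 3), r² = 49/4 = 12.25.
r = √(12.25) = 3.5.

3.5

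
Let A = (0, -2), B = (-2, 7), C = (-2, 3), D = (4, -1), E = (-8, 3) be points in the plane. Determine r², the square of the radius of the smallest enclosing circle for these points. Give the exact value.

40

A smallest enclosing disk is always determined by at most three of the input points on its boundary.
The farthest pair is D–E with squared distance 160. The circle on this segment as diameter has centre (-2, 1) and r² = 160/4 = 40.
Check A: distance² to centre = 13 ≤ 40, so it lies inside.
All remaining points lie in this disk, and no smaller disk contains both endpoints, so this is the minimum enclosing circle.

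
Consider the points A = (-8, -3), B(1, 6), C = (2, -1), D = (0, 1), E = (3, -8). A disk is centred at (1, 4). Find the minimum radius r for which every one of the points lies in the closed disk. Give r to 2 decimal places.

The required radius is the distance from (1, 4) to the farthest point.
Squared distances: 130, 4, 26, 10, 148.
Maximum is 148, attained at E.
r = √148 ≈ 12.17.

12.17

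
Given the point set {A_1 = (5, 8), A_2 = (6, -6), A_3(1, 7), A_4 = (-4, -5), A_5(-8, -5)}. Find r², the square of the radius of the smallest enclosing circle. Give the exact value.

By Welzl's lemma the MEC is supported by two points (diametrically opposite) or three points (on a circumcircle).
The minimum enclosing circle is determined by three boundary points: A_1, A_2, A_5.
Their circumcentre is (-17/30, 17/30) with r² = 38809/450.
The farthest remaining point A_3 is at distance² 19729/450 ≤ 38809/450.

38809/450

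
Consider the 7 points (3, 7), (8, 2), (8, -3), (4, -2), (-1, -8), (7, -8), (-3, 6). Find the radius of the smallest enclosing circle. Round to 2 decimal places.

The minimum enclosing circle of a finite set is fixed by two of the points (as a diameter) or three (as a circumcircle).
The farthest pair is (7, -8)–(-3, 6) with squared distance 296. The circle on this segment as diameter has centre (2, -1) and r² = 296/4 = 74.
Check (3, 7): distance² to centre = 65 ≤ 74, so it lies inside.
All remaining points lie in this disk, and no smaller disk contains both endpoints, so this is the minimum enclosing circle.
r = √74 ≈ 8.60.

8.60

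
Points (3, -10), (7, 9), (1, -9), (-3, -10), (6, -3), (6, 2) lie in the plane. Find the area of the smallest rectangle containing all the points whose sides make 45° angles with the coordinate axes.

217.5

In coordinates u = x + y, v = x − y the rectangle is axis-aligned; the map (x,y)→(u,v) scales areas by 2.
u-values: -7, 16, -8, -13, 3, 8; range = 16 − (-13) = 29.
v-values: 13, -2, 10, 7, 9, 4; range = 13 − (-2) = 15.
Area = (29 × 15) / 2 = 217.5.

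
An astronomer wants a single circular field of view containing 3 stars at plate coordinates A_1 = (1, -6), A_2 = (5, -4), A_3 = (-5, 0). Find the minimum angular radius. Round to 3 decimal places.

Side lengths²: A_1A_2² = 20, A_1A_3² = 72, A_2A_3² = 116.
Since A_2A_3² = 116 ≥ 72 + 20 = 92, the angle opposite A_2A_3 is not acute, so the smallest enclosing circle has A_2A_3 as diameter.
Centre = midpoint of A_2A_3 = (0, -2), r² = 116/4 = 29.
r = √29 ≈ 5.385.

5.385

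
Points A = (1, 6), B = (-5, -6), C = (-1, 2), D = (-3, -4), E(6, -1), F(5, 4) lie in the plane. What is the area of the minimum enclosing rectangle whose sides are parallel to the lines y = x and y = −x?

120

In coordinates u = x + y, v = x − y the rectangle is axis-aligned; the map (x,y)→(u,v) scales areas by 2.
u-values: 7, -11, 1, -7, 5, 9; range = 9 − (-11) = 20.
v-values: -5, 1, -3, 1, 7, 1; range = 7 − (-5) = 12.
Area = (20 × 12) / 2 = 120.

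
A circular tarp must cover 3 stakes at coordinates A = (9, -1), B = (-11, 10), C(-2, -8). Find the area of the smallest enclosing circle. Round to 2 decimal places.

Side lengths²: AB² = 521, AC² = 170, BC² = 405.
Since AB² = 521 < 405 + 170 = 575, the triangle is acute, so the smallest enclosing circle is the circumcircle.
Circumcentre = (-91/58, 201/58), r² = 221425/1682.
Area = π·r² = π·221425/1682 ≈ 413.57.

413.57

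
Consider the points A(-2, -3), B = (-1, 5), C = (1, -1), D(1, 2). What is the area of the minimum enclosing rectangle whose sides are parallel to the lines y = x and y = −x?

36

In coordinates u = x + y, v = x − y the rectangle is axis-aligned; the map (x,y)→(u,v) scales areas by 2.
u-values: -5, 4, 0, 3; range = 4 − (-5) = 9.
v-values: 1, -6, 2, -1; range = 2 − (-6) = 8.
Area = (9 × 8) / 2 = 36.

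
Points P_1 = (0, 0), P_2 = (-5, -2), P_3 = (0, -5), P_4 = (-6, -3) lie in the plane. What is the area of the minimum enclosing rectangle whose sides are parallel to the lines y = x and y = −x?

36

In coordinates u = x + y, v = x − y the rectangle is axis-aligned; the map (x,y)→(u,v) scales areas by 2.
u-values: 0, -7, -5, -9; range = 0 − (-9) = 9.
v-values: 0, -3, 5, -3; range = 5 − (-3) = 8.
Area = (9 × 8) / 2 = 36.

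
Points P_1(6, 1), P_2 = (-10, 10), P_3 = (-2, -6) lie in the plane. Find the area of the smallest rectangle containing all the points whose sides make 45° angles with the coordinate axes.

In coordinates u = x + y, v = x − y the rectangle is axis-aligned; the map (x,y)→(u,v) scales areas by 2.
u-values: 7, 0, -8; range = 7 − (-8) = 15.
v-values: 5, -20, 4; range = 5 − (-20) = 25.
Area = (15 × 25) / 2 = 187.5.

187.5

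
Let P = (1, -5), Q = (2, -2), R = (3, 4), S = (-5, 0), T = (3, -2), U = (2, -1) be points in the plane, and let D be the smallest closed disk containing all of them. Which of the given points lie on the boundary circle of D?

The minimum enclosing circle is determined by three boundary points: P, R, S.
Their circumcentre is (0.03125, -0.0625) with r² = 25.3173828125.
The farthest remaining point T is at distance² 12.5673828125 ≤ 25.3173828125.
The points at distance exactly r from the centre are P, R, S — 3 points.

P, R, S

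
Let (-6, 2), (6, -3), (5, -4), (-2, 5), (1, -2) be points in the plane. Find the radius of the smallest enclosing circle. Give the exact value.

The minimum enclosing circle of a finite set is fixed by two of the points (as a diameter) or three (as a circumcircle).
The farthest pair is (-6, 2)–(6, -3) with squared distance 169. The circle on this segment as diameter has centre (0, -0.5) and r² = 169/4 = 42.25.
Check (5, -4): distance² to centre = 37.25 ≤ 42.25, so it lies inside.
All remaining points lie in this disk, and no smaller disk contains both endpoints, so this is the minimum enclosing circle.
r = √(42.25) = 6.5.

6.5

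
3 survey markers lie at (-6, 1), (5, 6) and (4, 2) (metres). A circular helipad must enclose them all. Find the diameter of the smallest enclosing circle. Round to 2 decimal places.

Call the three points A, B, C in the order given.
Side lengths²: AB² = 146, AC² = 101, BC² = 17.
Since AB² = 146 ≥ 101 + 17 = 118, the angle opposite AB is not acute, so the smallest enclosing circle has AB as diameter.
Centre = midpoint of AB = (-0.5, 3.5), r² = 146/4 = 36.5.
Diameter = 2r = 2√(36.5) ≈ 12.08.

12.08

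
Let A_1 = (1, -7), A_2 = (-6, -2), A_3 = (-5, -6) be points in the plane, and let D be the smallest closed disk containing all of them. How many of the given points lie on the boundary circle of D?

2

Side lengths²: A_1A_2² = 74, A_1A_3² = 37, A_2A_3² = 17.
Since A_1A_2² = 74 ≥ 37 + 17 = 54, the angle opposite A_1A_2 is not acute, so the smallest enclosing circle has A_1A_2 as diameter.
Centre = midpoint of A_1A_2 = (-2.5, -4.5), r² = 74/4 = 18.5.
The points at distance exactly r from the centre are A_1, A_2 — 2 points.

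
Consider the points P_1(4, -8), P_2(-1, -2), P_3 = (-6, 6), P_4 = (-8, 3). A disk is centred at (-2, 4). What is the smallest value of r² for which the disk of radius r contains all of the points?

180

The required radius is the distance from (-2, 4) to the farthest point.
Squared distances: 180, 37, 20, 37.
Maximum is 180, attained at P_1.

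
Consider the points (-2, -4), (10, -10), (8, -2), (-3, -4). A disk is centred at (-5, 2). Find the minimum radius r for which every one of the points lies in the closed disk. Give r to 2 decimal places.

The required radius is the distance from (-5, 2) to the farthest point.
Squared distances: 45, 369, 185, 40.
Maximum is 369, attained at (10, -10).
r = √369 ≈ 19.21.

19.21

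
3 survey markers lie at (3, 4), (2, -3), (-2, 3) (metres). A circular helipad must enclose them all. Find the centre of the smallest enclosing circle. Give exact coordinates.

(18/17, 12/17)

Call the three points A, B, C in the order given.
Side lengths²: AB² = 50, AC² = 26, BC² = 52.
Since BC² = 52 < 50 + 26 = 76, the triangle is acute, so the smallest enclosing circle is the circumcircle.
Circumcentre = (18/17, 12/17), r² = 4225/289.
Centre = (18/17, 12/17).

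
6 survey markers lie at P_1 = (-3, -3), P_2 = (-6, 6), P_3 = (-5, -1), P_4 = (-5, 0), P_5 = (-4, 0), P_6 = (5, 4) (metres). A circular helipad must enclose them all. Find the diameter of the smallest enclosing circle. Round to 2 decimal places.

12.12

The minimum enclosing circle is determined by three boundary points: P_1, P_2, P_6.
Their circumcentre is (-57/62, 167/62) with r² = 70625/1922.
The farthest remaining point P_3 is at distance² 58225/1922 ≤ 70625/1922.
Diameter = 2r = 2√(70625/1922) ≈ 12.12.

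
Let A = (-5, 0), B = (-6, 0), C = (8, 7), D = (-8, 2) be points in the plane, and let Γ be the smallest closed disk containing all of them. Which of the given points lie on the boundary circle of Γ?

C, D

A smallest enclosing disk is always determined by at most three of the input points on its boundary.
The farthest pair is C–D with squared distance 281. The circle on this segment as diameter has centre (0, 4.5) and r² = 281/4 = 70.25.
Check A: distance² to centre = 45.25 ≤ 70.25, so it lies inside.
All remaining points lie in this disk, and no smaller disk contains both endpoints, so this is the minimum enclosing circle.
The points at distance exactly r from the centre are C, D — 2 points.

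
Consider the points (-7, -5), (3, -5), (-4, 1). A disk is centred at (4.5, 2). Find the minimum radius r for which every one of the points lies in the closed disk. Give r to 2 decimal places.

The required radius is the distance from (4.5, 2) to the farthest point.
Squared distances: 181.25, 51.25, 73.25.
Maximum is 181.25, attained at (-7, -5).
r = √(181.25) ≈ 13.46.

13.46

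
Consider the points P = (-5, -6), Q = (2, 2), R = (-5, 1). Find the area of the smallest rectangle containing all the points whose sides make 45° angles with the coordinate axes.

52.5

In coordinates u = x + y, v = x − y the rectangle is axis-aligned; the map (x,y)→(u,v) scales areas by 2.
u-values: -11, 4, -4; range = 4 − (-11) = 15.
v-values: 1, 0, -6; range = 1 − (-6) = 7.
Area = (15 × 7) / 2 = 52.5.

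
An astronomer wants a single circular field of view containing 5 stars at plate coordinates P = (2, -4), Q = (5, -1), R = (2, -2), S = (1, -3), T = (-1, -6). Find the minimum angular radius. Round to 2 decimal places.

3.91

The minimum enclosing circle of a finite set is fixed by two of the points (as a diameter) or three (as a circumcircle).
The farthest pair is Q–T with squared distance 61. The circle on this segment as diameter has centre (2, -3.5) and r² = 61/4 = 15.25.
Check P: distance² to centre = 0.25 ≤ 15.25, so it lies inside.
All remaining points lie in this disk, and no smaller disk contains both endpoints, so this is the minimum enclosing circle.
r = √(15.25) ≈ 3.91.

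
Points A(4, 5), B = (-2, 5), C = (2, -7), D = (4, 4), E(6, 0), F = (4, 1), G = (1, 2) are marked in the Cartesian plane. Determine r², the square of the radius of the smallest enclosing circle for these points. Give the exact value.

370/9

The minimum enclosing circle is determined by three boundary points: A, B, C.
Their circumcentre is (1, -2/3) with r² = 370/9.
The farthest remaining point D is at distance² 277/9 ≤ 370/9.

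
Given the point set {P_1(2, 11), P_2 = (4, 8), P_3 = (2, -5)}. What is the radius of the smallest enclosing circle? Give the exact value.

Side lengths²: P_1P_2² = 13, P_1P_3² = 256, P_2P_3² = 173.
Since P_1P_3² = 256 ≥ 173 + 13 = 186, the angle opposite P_1P_3 is not acute, so the smallest enclosing circle has P_1P_3 as diameter.
Centre = midpoint of P_1P_3 = (2, 3), r² = 256/4 = 64.
r = √64 = 8.

8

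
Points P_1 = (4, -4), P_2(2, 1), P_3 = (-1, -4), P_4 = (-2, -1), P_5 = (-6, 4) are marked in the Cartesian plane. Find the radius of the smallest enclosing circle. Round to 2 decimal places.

6.40

A smallest enclosing disk is always determined by at most three of the input points on its boundary.
The farthest pair is P_1–P_5 with squared distance 164. The circle on this segment as diameter has centre (-1, 0) and r² = 164/4 = 41.
Check P_2: distance² to centre = 10 ≤ 41, so it lies inside.
All remaining points lie in this disk, and no smaller disk contains both endpoints, so this is the minimum enclosing circle.
r = √41 ≈ 6.40.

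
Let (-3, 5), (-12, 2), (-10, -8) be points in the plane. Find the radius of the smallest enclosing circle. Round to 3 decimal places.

7.382

Call the three points A, B, C in the order given.
Side lengths²: AB² = 90, AC² = 218, BC² = 104.
Since AC² = 218 ≥ 104 + 90 = 194, the angle opposite AC is not acute, so the smallest enclosing circle has AC as diameter.
Centre = midpoint of AC = (-6.5, -1.5), r² = 218/4 = 54.5.
r = √(54.5) ≈ 7.382.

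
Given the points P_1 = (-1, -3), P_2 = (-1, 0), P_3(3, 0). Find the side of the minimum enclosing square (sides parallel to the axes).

The bounding box has width 4 and height 3.
An axis-aligned square enclosing the set must have side ≥ max(width, height).
So the minimum side is max(4, 3) = 4.

4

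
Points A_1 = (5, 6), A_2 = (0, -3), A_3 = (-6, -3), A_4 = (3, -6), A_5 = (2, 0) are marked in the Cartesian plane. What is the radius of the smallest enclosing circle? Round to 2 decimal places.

A smallest enclosing disk is always determined by at most three of the input points on its boundary.
The minimum enclosing circle is determined by three boundary points: A_1, A_3, A_4.
Their circumcentre is (4/19, 12/19) with r² = 18685/361.
The farthest remaining point A_2 is at distance² 4777/361 ≤ 18685/361.
r = √(18685/361) ≈ 7.19.

7.19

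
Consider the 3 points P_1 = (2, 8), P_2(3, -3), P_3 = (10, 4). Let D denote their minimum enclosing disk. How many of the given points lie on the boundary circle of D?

3

Side lengths²: P_1P_2² = 122, P_1P_3² = 80, P_2P_3² = 98.
Since P_1P_2² = 122 < 98 + 80 = 178, the triangle is acute, so the smallest enclosing circle is the circumcircle.
Circumcentre = (13/3, 8/3), r² = 305/9.
The points at distance exactly r from the centre are P_1, P_2, P_3 — 3 points.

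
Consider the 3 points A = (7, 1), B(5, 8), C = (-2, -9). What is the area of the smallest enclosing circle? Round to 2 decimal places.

265.46

Side lengths²: AB² = 53, AC² = 181, BC² = 338.
Since BC² = 338 ≥ 181 + 53 = 234, the angle opposite BC is not acute, so the smallest enclosing circle has BC as diameter.
Centre = midpoint of BC = (1.5, -0.5), r² = 338/4 = 84.5.
Area = π·r² = π·84.5 ≈ 265.46.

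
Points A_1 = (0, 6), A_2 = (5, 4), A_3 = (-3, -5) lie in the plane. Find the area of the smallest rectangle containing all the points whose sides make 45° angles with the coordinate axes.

In coordinates u = x + y, v = x − y the rectangle is axis-aligned; the map (x,y)→(u,v) scales areas by 2.
u-values: 6, 9, -8; range = 9 − (-8) = 17.
v-values: -6, 1, 2; range = 2 − (-6) = 8.
Area = (17 × 8) / 2 = 68.

68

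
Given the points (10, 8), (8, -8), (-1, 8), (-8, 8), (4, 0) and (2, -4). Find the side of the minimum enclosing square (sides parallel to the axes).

18

The bounding box has width 18 and height 16.
An axis-aligned square enclosing the set must have side ≥ max(width, height).
So the minimum side is max(18, 16) = 18.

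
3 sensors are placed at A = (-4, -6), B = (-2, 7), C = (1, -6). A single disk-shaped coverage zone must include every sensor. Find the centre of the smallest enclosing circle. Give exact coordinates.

Side lengths²: AB² = 173, AC² = 25, BC² = 178.
Since BC² = 178 < 173 + 25 = 198, the triangle is acute, so the smallest enclosing circle is the circumcircle.
Circumcentre = (-1.5, 7/26), r² = 15397/338.
Centre = (-1.5, 7/26).

(-1.5, 7/26)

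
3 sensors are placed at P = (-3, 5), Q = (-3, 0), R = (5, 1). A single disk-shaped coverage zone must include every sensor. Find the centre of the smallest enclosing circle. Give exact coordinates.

(0.75, 2.5)

Side lengths²: PQ² = 25, PR² = 80, QR² = 65.
Since PR² = 80 < 65 + 25 = 90, the triangle is acute, so the smallest enclosing circle is the circumcircle.
Circumcentre = (0.75, 2.5), r² = 20.3125.
Centre = (0.75, 2.5).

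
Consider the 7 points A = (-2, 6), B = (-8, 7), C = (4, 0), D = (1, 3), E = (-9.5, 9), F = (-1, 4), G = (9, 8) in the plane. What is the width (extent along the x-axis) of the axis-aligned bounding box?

max x = 9, min x = -9.5, so width = 18.5.

18.5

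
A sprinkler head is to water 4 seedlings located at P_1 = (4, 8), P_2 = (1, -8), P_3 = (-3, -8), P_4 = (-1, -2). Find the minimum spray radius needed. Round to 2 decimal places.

The minimum enclosing circle of a finite set is fixed by two of the points (as a diameter) or three (as a circumcircle).
The farthest pair is P_1–P_3 with squared distance 305. The circle on this segment as diameter has centre (0.5, 0) and r² = 305/4 = 76.25.
Check P_2: distance² to centre = 64.25 ≤ 76.25, so it lies inside.
All remaining points lie in this disk, and no smaller disk contains both endpoints, so this is the minimum enclosing circle.
r = √(76.25) ≈ 8.73.

8.73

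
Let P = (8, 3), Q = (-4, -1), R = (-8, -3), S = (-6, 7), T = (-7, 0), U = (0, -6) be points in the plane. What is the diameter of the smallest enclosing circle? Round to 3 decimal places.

A smallest enclosing disk is always determined by at most three of the input points on its boundary.
The minimum enclosing circle is determined by three boundary points: P, R, S.
Their circumcentre is (-9/37, 24/37) with r² = 100594/1369.
The farthest remaining point T is at distance² 63076/1369 ≤ 100594/1369.
Diameter = 2r = 2√(100594/1369) ≈ 17.144.

17.144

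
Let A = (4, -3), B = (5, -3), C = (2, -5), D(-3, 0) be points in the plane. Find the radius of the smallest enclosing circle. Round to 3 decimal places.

The minimum enclosing circle of a finite set is fixed by two of the points (as a diameter) or three (as a circumcircle).
The farthest pair is B–D with squared distance 73. The circle on this segment as diameter has centre (1, -1.5) and r² = 73/4 = 18.25.
Check A: distance² to centre = 11.25 ≤ 18.25, so it lies inside.
All remaining points lie in this disk, and no smaller disk contains both endpoints, so this is the minimum enclosing circle.
r = √(18.25) ≈ 4.272.

4.272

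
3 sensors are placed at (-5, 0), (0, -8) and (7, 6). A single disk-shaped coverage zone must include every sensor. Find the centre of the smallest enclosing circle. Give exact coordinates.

(17/6, -2/3)

Call the three points A, B, C in the order given.
Side lengths²: AB² = 89, AC² = 180, BC² = 245.
Since BC² = 245 < 180 + 89 = 269, the triangle is acute, so the smallest enclosing circle is the circumcircle.
Circumcentre = (17/6, -2/3), r² = 2225/36.
Centre = (17/6, -2/3).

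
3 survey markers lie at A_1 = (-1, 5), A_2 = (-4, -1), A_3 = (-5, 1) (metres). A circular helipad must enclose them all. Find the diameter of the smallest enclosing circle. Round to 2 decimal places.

6.71

Side lengths²: A_1A_2² = 45, A_1A_3² = 32, A_2A_3² = 5.
Since A_1A_2² = 45 ≥ 32 + 5 = 37, the angle opposite A_1A_2 is not acute, so the smallest enclosing circle has A_1A_2 as diameter.
Centre = midpoint of A_1A_2 = (-2.5, 2), r² = 45/4 = 11.25.
Diameter = 2r = 2√(11.25) ≈ 6.71.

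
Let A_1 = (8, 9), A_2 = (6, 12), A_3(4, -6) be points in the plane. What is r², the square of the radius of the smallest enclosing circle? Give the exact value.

82

Side lengths²: A_1A_2² = 13, A_1A_3² = 241, A_2A_3² = 328.
Since A_2A_3² = 328 ≥ 241 + 13 = 254, the angle opposite A_2A_3 is not acute, so the smallest enclosing circle has A_2A_3 as diameter.
Centre = midpoint of A_2A_3 = (5, 3), r² = 328/4 = 82.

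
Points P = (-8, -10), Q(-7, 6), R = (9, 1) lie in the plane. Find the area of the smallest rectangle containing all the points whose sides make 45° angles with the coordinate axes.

In coordinates u = x + y, v = x − y the rectangle is axis-aligned; the map (x,y)→(u,v) scales areas by 2.
u-values: -18, -1, 10; range = 10 − (-18) = 28.
v-values: 2, -13, 8; range = 8 − (-13) = 21.
Area = (28 × 21) / 2 = 294.

294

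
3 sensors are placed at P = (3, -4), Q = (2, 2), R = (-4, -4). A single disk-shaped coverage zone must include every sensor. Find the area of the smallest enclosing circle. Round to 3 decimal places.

Side lengths²: PQ² = 37, PR² = 49, QR² = 72.
Since QR² = 72 < 49 + 37 = 86, the triangle is acute, so the smallest enclosing circle is the circumcircle.
Circumcentre = (-0.5, -1.5), r² = 18.5.
Area = π·r² = π·18.5 ≈ 58.119.

58.119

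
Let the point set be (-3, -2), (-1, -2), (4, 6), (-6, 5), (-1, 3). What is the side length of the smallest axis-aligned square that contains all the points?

The bounding box has width 10 and height 8.
An axis-aligned square enclosing the set must have side ≥ max(width, height).
So the minimum side is max(10, 8) = 10.

10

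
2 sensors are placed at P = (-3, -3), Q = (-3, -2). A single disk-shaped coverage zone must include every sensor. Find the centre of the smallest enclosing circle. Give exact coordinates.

(-3, -2.5)

The smallest circle enclosing two points has them as diameter endpoints.
Centre = midpoint = (-3, -2.5); r² = |PQ|²/4 = 1/4 = 0.25.
Centre = (-3, -2.5).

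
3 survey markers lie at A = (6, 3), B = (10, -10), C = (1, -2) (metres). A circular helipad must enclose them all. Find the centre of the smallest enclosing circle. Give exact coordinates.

Side lengths²: AB² = 185, AC² = 50, BC² = 145.
Since AB² = 185 < 145 + 50 = 195, the triangle is acute, so the smallest enclosing circle is the circumcircle.
Circumcentre = (259/34, -123/34), r² = 26825/578.
Centre = (259/34, -123/34).

(259/34, -123/34)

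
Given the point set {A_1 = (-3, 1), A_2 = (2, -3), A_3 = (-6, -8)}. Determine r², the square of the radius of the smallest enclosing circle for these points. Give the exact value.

Side lengths²: A_1A_2² = 41, A_1A_3² = 90, A_2A_3² = 89.
Since A_1A_3² = 90 < 89 + 41 = 130, the triangle is acute, so the smallest enclosing circle is the circumcircle.
Circumcentre = (-111/38, -153/38), r² = 18245/722.

18245/722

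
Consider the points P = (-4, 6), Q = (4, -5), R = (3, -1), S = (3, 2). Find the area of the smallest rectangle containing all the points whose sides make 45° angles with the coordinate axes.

57

In coordinates u = x + y, v = x − y the rectangle is axis-aligned; the map (x,y)→(u,v) scales areas by 2.
u-values: 2, -1, 2, 5; range = 5 − (-1) = 6.
v-values: -10, 9, 4, 1; range = 9 − (-10) = 19.
Area = (6 × 19) / 2 = 57.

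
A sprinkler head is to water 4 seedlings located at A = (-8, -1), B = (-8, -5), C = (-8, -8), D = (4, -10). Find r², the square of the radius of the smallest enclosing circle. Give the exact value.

A smallest enclosing disk is always determined by at most three of the input points on its boundary.
The farthest pair is A–D with squared distance 225. The circle on this segment as diameter has centre (-2, -5.5) and r² = 225/4 = 56.25.
Check B: distance² to centre = 36.25 ≤ 56.25, so it lies inside.
All remaining points lie in this disk, and no smaller disk contains both endpoints, so this is the minimum enclosing circle.

56.25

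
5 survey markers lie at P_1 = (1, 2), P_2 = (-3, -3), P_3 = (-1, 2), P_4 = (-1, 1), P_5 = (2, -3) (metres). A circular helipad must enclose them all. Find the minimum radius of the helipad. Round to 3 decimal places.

By Welzl's lemma the MEC is supported by two points (diametrically opposite) or three points (on a circumcircle).
The minimum enclosing circle is determined by three boundary points: P_1, P_2, P_5.
Their circumcentre is (-0.5, -0.9) with r² = 10.66.
The farthest remaining point P_3 is at distance² 8.66 ≤ 10.66.
r = √(10.66) ≈ 3.265.

3.265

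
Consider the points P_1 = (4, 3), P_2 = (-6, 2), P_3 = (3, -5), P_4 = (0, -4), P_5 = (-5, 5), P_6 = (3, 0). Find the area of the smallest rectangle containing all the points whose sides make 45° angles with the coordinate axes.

99

In coordinates u = x + y, v = x − y the rectangle is axis-aligned; the map (x,y)→(u,v) scales areas by 2.
u-values: 7, -4, -2, -4, 0, 3; range = 7 − (-4) = 11.
v-values: 1, -8, 8, 4, -10, 3; range = 8 − (-10) = 18.
Area = (11 × 18) / 2 = 99.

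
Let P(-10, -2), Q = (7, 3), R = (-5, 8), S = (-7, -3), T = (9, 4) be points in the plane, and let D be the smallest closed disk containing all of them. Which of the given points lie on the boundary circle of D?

P, T

A smallest enclosing disk is always determined by at most three of the input points on its boundary.
The farthest pair is P–T with squared distance 397. The circle on this segment as diameter has centre (-0.5, 1) and r² = 397/4 = 99.25.
Check Q: distance² to centre = 60.25 ≤ 99.25, so it lies inside.
All remaining points lie in this disk, and no smaller disk contains both endpoints, so this is the minimum enclosing circle.
The points at distance exactly r from the centre are P, T — 2 points.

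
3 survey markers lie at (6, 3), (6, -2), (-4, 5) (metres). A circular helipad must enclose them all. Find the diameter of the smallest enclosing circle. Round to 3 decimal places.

12.207

Call the three points A, B, C in the order given.
Side lengths²: AB² = 25, AC² = 104, BC² = 149.
Since BC² = 149 ≥ 104 + 25 = 129, the angle opposite BC is not acute, so the smallest enclosing circle has BC as diameter.
Centre = midpoint of BC = (1, 1.5), r² = 149/4 = 37.25.
Diameter = 2r = 2√(37.25) ≈ 12.207.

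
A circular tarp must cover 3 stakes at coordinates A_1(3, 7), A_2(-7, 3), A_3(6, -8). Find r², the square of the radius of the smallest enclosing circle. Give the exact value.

54665/729

Side lengths²: A_1A_2² = 116, A_1A_3² = 234, A_2A_3² = 290.
Since A_2A_3² = 290 < 234 + 116 = 350, the triangle is acute, so the smallest enclosing circle is the circumcircle.
Circumcentre = (14/27, -35/27), r² = 54665/729.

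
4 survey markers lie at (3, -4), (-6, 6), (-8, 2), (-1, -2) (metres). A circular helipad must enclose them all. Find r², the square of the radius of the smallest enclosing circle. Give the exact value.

45.25

By Welzl's lemma the MEC is supported by two points (diametrically opposite) or three points (on a circumcircle).
The farthest pair is (3, -4)–(-6, 6) with squared distance 181. The circle on this segment as diameter has centre (-1.5, 1) and r² = 181/4 = 45.25.
Check (-8, 2): distance² to centre = 43.25 ≤ 45.25, so it lies inside.
All remaining points lie in this disk, and no smaller disk contains both endpoints, so this is the minimum enclosing circle.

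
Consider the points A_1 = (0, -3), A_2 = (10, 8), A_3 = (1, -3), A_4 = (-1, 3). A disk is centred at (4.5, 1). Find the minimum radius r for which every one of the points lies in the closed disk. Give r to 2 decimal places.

8.90

The required radius is the distance from (4.5, 1) to the farthest point.
Squared distances: 36.25, 79.25, 28.25, 34.25.
Maximum is 79.25, attained at A_2.
r = √(79.25) ≈ 8.90.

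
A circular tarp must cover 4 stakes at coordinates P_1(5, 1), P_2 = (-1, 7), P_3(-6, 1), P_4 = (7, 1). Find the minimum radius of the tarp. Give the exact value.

A smallest enclosing disk is always determined by at most three of the input points on its boundary.
The farthest pair is P_3–P_4 with squared distance 169. The circle on this segment as diameter has centre (0.5, 1) and r² = 169/4 = 42.25.
Check P_1: distance² to centre = 20.25 ≤ 42.25, so it lies inside.
All remaining points lie in this disk, and no smaller disk contains both endpoints, so this is the minimum enclosing circle.
r = √(42.25) = 6.5.

6.5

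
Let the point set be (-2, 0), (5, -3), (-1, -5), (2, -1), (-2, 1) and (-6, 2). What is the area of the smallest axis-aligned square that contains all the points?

The bounding box has width 11 and height 7.
An axis-aligned square enclosing the set must have side ≥ max(width, height).
So the minimum side is max(11, 7) = 11.
Area = 11² = 121.

121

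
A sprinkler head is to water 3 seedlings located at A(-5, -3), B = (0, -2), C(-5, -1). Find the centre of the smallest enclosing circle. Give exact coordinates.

(-2.6, -2)

Side lengths²: AB² = 26, AC² = 4, BC² = 26.
Since BC² = 26 < 26 + 4 = 30, the triangle is acute, so the smallest enclosing circle is the circumcircle.
Circumcentre = (-2.6, -2), r² = 6.76.
Centre = (-2.6, -2).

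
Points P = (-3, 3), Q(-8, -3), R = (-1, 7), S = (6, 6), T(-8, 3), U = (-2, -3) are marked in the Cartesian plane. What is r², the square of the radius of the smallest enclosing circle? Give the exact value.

69.25

By Welzl's lemma the MEC is supported by two points (diametrically opposite) or three points (on a circumcircle).
The farthest pair is Q–S with squared distance 277. The circle on this segment as diameter has centre (-1, 1.5) and r² = 277/4 = 69.25.
Check P: distance² to centre = 6.25 ≤ 69.25, so it lies inside.
All remaining points lie in this disk, and no smaller disk contains both endpoints, so this is the minimum enclosing circle.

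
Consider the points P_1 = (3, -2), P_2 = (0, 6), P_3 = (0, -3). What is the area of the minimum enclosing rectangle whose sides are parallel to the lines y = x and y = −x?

In coordinates u = x + y, v = x − y the rectangle is axis-aligned; the map (x,y)→(u,v) scales areas by 2.
u-values: 1, 6, -3; range = 6 − (-3) = 9.
v-values: 5, -6, 3; range = 5 − (-6) = 11.
Area = (9 × 11) / 2 = 49.5.

49.5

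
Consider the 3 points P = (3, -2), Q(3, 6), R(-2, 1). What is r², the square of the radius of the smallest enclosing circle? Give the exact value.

17

Side lengths²: PQ² = 64, PR² = 34, QR² = 50.
Since PQ² = 64 < 50 + 34 = 84, the triangle is acute, so the smallest enclosing circle is the circumcircle.
Circumcentre = (2, 2), r² = 17.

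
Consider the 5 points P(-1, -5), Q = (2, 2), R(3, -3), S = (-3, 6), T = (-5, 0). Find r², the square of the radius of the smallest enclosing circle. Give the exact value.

31.73828125

The minimum enclosing circle of a finite set is fixed by two of the points (as a diameter) or three (as a circumcircle).
The minimum enclosing circle is determined by three boundary points: P, R, S.
Their circumcentre is (-1.3125, 0.625) with r² = 31.73828125.
The farthest remaining point T is at distance² 13.98828125 ≤ 31.73828125.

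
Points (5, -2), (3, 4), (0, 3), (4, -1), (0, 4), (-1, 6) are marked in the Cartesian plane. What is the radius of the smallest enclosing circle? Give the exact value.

5

The farthest pair is (5, -2)–(-1, 6) with squared distance 100. The circle on this segment as diameter has centre (2, 2) and r² = 100/4 = 25.
Check (3, 4): distance² to centre = 5 ≤ 25, so it lies inside.
All remaining points lie in this disk, and no smaller disk contains both endpoints, so this is the minimum enclosing circle.
r = √25 = 5.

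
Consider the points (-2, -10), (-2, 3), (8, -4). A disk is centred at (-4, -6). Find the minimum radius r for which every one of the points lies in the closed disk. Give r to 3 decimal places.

12.166

The required radius is the distance from (-4, -6) to the farthest point.
Squared distances: 20, 85, 148.
Maximum is 148, attained at (8, -4).
r = √148 ≈ 12.166.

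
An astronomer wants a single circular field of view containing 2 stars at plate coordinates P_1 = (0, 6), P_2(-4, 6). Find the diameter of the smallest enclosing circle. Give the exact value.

4

The smallest circle enclosing two points has them as diameter endpoints.
Centre = midpoint = (-2, 6); r² = |P_1P_2|²/4 = 16/4 = 4.
Diameter = 2r = 2√4 = 4.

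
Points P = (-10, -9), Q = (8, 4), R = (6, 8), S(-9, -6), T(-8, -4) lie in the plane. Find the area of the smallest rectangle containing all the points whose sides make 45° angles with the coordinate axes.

132

In coordinates u = x + y, v = x − y the rectangle is axis-aligned; the map (x,y)→(u,v) scales areas by 2.
u-values: -19, 12, 14, -15, -12; range = 14 − (-19) = 33.
v-values: -1, 4, -2, -3, -4; range = 4 − (-4) = 8.
Area = (33 × 8) / 2 = 132.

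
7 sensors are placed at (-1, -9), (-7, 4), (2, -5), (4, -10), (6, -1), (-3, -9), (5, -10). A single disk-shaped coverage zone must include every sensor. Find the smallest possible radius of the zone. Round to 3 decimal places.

9.220

By Welzl's lemma the MEC is supported by two points (diametrically opposite) or three points (on a circumcircle).
The farthest pair is (-7, 4)–(5, -10) with squared distance 340. The circle on this segment as diameter has centre (-1, -3) and r² = 340/4 = 85.
Check (-1, -9): distance² to centre = 36 ≤ 85, so it lies inside.
All remaining points lie in this disk, and no smaller disk contains both endpoints, so this is the minimum enclosing circle.
r = √85 ≈ 9.220.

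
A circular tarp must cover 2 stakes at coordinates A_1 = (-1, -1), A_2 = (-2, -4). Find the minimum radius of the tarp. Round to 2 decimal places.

The smallest circle enclosing two points has them as diameter endpoints.
Centre = midpoint = (-1.5, -2.5); r² = |A_1A_2|²/4 = 10/4 = 2.5.
r = √(2.5) ≈ 1.58.

1.58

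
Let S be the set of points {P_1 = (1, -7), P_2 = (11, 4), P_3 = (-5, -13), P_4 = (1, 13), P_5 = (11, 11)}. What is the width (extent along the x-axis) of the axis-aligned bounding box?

16

max x = 11, min x = -5, so width = 16.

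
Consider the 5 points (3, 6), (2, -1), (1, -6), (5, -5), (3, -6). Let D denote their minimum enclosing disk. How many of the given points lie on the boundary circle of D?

3

The farthest pair is (3, 6)–(1, -6) with squared distance 148. The circle on this segment as diameter has centre (2, 0) and r² = 148/4 = 37.
Check (2, -1): distance² to centre = 1 ≤ 37, so it lies inside.
All remaining points lie in this disk, and no smaller disk contains both endpoints, so this is the minimum enclosing circle.
The points at distance exactly r from the centre are (3, 6), (1, -6), (3, -6) — 3 points.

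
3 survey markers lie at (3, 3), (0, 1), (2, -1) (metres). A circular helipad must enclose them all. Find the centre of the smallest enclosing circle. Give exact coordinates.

Call the three points A, B, C in the order given.
Side lengths²: AB² = 13, AC² = 17, BC² = 8.
Since AC² = 17 < 13 + 8 = 21, the triangle is acute, so the smallest enclosing circle is the circumcircle.
Circumcentre = (2.1, 1.1), r² = 4.42.
Centre = (2.1, 1.1).

(2.1, 1.1)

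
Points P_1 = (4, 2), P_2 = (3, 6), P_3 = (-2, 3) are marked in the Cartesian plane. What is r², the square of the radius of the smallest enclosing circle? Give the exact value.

Side lengths²: P_1P_2² = 17, P_1P_3² = 37, P_2P_3² = 34.
Since P_1P_3² = 37 < 34 + 17 = 51, the triangle is acute, so the smallest enclosing circle is the circumcircle.
Circumcentre = (53/46, 157/46), r² = 10693/1058.

10693/1058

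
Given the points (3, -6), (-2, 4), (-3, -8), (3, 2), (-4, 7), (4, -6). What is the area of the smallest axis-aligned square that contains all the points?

225

The bounding box has width 8 and height 15.
An axis-aligned square enclosing the set must have side ≥ max(width, height).
So the minimum side is max(8, 15) = 15.
Area = 15² = 225.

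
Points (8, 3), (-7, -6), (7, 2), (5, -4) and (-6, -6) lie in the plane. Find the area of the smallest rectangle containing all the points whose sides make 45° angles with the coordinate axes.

120

In coordinates u = x + y, v = x − y the rectangle is axis-aligned; the map (x,y)→(u,v) scales areas by 2.
u-values: 11, -13, 9, 1, -12; range = 11 − (-13) = 24.
v-values: 5, -1, 5, 9, 0; range = 9 − (-1) = 10.
Area = (24 × 10) / 2 = 120.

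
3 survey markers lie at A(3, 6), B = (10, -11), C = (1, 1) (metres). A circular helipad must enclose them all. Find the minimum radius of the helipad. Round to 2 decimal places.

9.19

Side lengths²: AB² = 338, AC² = 29, BC² = 225.
Since AB² = 338 ≥ 225 + 29 = 254, the angle opposite AB is not acute, so the smallest enclosing circle has AB as diameter.
Centre = midpoint of AB = (6.5, -2.5), r² = 338/4 = 84.5.
r = √(84.5) ≈ 9.19.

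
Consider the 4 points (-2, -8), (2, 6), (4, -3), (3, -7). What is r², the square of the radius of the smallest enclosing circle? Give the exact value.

53

The minimum enclosing circle of a finite set is fixed by two of the points (as a diameter) or three (as a circumcircle).
The farthest pair is (-2, -8)–(2, 6) with squared distance 212. The circle on this segment as diameter has centre (0, -1) and r² = 212/4 = 53.
Check (4, -3): distance² to centre = 20 ≤ 53, so it lies inside.
All remaining points lie in this disk, and no smaller disk contains both endpoints, so this is the minimum enclosing circle.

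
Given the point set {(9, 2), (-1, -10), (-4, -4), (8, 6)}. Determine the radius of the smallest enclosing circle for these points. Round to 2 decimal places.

A smallest enclosing disk is always determined by at most three of the input points on its boundary.
The farthest pair is (-1, -10)–(8, 6) with squared distance 337. The circle on this segment as diameter has centre (3.5, -2) and r² = 337/4 = 84.25.
Check (9, 2): distance² to centre = 46.25 ≤ 84.25, so it lies inside.
All remaining points lie in this disk, and no smaller disk contains both endpoints, so this is the minimum enclosing circle.
r = √(84.25) ≈ 9.18.

9.18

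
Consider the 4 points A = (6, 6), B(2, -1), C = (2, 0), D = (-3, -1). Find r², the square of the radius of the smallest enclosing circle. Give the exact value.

By Welzl's lemma the MEC is supported by two points (diametrically opposite) or three points (on a circumcircle).
The farthest pair is A–D with squared distance 130. The circle on this segment as diameter has centre (1.5, 2.5) and r² = 130/4 = 32.5.
Check B: distance² to centre = 12.5 ≤ 32.5, so it lies inside.
All remaining points lie in this disk, and no smaller disk contains both endpoints, so this is the minimum enclosing circle.

32.5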